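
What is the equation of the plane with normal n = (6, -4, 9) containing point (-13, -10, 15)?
d = n·P = (6)(-13) + (-4)(-10) + (9)(15) = 97
Plane: 6x - 4y + 9z = 97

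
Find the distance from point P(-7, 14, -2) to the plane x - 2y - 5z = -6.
d = |1(-7) + (-2)(14) + (-5)(-2) - (-6)| / √(1² + (-2)² + (-5)²) = 19/√30 = 3.469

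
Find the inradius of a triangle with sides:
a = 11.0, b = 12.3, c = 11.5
s = (a+b+c)/2 = (11.0+12.3+11.5)/2 = 17.4
Area = √(s(s-a)(s-b)(s-c)) = √(17.4·6.4·5.1·5.9) = 57.8863
r = Area/s = 57.8863/17.4 = 3.327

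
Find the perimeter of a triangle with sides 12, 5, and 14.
Perimeter = sum of all sides
Perimeter = 12 + 5 + 14
Perimeter = 31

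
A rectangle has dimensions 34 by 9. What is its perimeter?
Perimeter = 2 * (length + width)
Perimeter = 2 * (34 + 9)
Perimeter = 2 * 43
Perimeter = 86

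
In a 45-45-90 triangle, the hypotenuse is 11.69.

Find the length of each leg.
In a 45-45-90 triangle, hypotenuse = leg·√2  →  leg = hypotenuse/√2
leg = 11.69/√2 = 8.266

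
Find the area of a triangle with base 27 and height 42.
Area = (1/2) * base * height
Area = (1/2) * 27 * 42
Area = 567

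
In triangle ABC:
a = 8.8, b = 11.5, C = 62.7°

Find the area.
Using A = ½ab·sin(C):
A = ½·8.8·11.5·sin(62.7°) = ½·101.2·0.888617 = 44.96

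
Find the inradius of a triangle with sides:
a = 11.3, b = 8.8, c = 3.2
s = (a+b+c)/2 = (11.3+8.8+3.2)/2 = 11.65
Area = √(s(s-a)(s-b)(s-c)) = √(11.65·0.35·2.85·8.45) = 9.90941
r = Area/s = 9.90941/11.65 = 0.8506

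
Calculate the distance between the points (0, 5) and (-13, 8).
Using the distance formula: d = sqrt((x₂-x₁)² + (y₂-y₁)²)
dx = (-13) - 0 = -13
dy = 8 - 5 = 3
d = sqrt((-13)² + 3²) = sqrt(169 + 9) = sqrt(178) = 13.34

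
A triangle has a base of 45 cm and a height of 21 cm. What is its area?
Area = (1/2) * base * height
Area = (1/2) * 45 * 21
Area = 472.50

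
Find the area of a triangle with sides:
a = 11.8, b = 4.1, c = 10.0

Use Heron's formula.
s = (a+b+c)/2 = (11.8+4.1+10.0)/2 = 12.95
A = √(s(s-a)(s-b)(s-c)) = √(12.95·1.15·8.85·2.95)
A = √388.806 = 19.72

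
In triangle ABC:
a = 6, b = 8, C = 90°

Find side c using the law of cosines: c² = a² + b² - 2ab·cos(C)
c² = 6² + 8² - 2·6·8·cos(90°)
c² = 36 + 64 - 96·0.0000 = 100
c = √100 = 10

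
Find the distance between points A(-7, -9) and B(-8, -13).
Using the distance formula: d = sqrt((x₂-x₁)² + (y₂-y₁)²)
dx = (-8) - (-7) = -1
dy = (-13) - (-9) = -4
d = sqrt((-1)² + (-4)²) = sqrt(1 + 16) = sqrt(17) = 4.12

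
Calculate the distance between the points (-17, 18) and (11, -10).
Using the distance formula: d = sqrt((x₂-x₁)² + (y₂-y₁)²)
dx = 11 - (-17) = 28
dy = (-10) - 18 = -28
d = sqrt(28² + (-28)²) = sqrt(784 + 784) = sqrt(1568) = 39.60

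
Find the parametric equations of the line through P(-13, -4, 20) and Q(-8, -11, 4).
Direction vector d = Q - P = (5, -7, -16)
x = -13 + 5t, y = -4 - 7t, z = 20 - 16t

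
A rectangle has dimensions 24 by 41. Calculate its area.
Area = length * width
Area = 24 * 41
Area = 984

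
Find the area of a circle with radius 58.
Area = pi * r²
Area = pi * 58²
Area = pi * 3364
Area = 10568.32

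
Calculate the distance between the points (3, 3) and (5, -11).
Using the distance formula: d = sqrt((x₂-x₁)² + (y₂-y₁)²)
dx = 5 - 3 = 2
dy = (-11) - 3 = -14
d = sqrt(2² + (-14)²) = sqrt(4 + 196) = sqrt(200) = 14.14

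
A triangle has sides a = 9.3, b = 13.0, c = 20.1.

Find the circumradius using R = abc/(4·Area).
s = (a+b+c)/2 = 21.2
Area = √(s(s-a)(s-b)(s-c)) = √(21.2·11.9·8.2·1.1) = 47.7029
R = abc/(4·Area) = (9.3·13.0·20.1)/(4·47.7029) = 2430.09/190.8116 = 12.74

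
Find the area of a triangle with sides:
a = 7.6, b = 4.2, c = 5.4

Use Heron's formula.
s = (a+b+c)/2 = (7.6+4.2+5.4)/2 = 8.6
A = √(s(s-a)(s-b)(s-c)) = √(8.6·1·4.4·3.2)
A = √121.088 = 11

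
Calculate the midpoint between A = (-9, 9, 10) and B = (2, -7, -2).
Midpoint = ((-9+2)/2, (9-7)/2, (10-2)/2) = (-3.5, 1, 4)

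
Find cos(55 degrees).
cos(55 degrees) = 0.5736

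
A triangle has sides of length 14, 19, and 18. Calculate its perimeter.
Perimeter = sum of all sides
Perimeter = 14 + 19 + 18
Perimeter = 51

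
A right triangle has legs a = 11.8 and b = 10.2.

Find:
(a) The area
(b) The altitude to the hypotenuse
(a) Area = ½ab = ½·11.8·10.2 = 60.18
(b) Hypotenuse c = √(11.8² + 10.2²) = √243.28 = 15.5974
    Area = ½·c·h_c  →  h_c = 2·Area/c = 2·60.18/15.5974 = 7.717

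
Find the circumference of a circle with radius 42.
Circumference = 2 * pi * r
Circumference = 2 * pi * 42
Circumference = 263.89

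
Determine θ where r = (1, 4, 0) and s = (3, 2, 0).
r·s = 11, |r|² = 17, |s|² = 13
cos θ = 11/√221 ≈ 0.7399
θ ≈ 42.27°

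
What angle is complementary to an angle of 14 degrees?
Complementary angles sum to 90 degrees.
Other angle = 90 - 14
Other angle = 76 degrees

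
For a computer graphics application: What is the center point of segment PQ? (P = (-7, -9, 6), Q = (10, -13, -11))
Midpoint = ((-7+10)/2, (-9-13)/2, (6-11)/2) = (1.5, -11, -2.5)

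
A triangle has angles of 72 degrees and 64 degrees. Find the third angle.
Sum of angles in a triangle = 180 degrees
Third angle = 180 - 72 - 64
Third angle = 44 degrees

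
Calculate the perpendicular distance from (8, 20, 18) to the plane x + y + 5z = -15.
d = |1(8) + 1(20) + 5(18) - (-15)| / √(1² + 1² + 5²) = 133/√27 = 25.6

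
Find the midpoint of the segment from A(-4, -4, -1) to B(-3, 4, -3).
Midpoint = ((-4-3)/2, (-4+4)/2, (-1-3)/2) = (-3.5, 0, -2)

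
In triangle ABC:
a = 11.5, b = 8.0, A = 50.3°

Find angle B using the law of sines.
sin(B)/b = sin(A)/a
sin(B) = b·sin(A)/a = 8.0·sin(50.3°)/11.5 = 0.535234
B = arcsin(0.535234) = 32.36°  (b ≤ a, so B ≤ A and the acute solution is unique)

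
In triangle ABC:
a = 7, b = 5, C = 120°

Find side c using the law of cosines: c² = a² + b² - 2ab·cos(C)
c² = 7² + 5² - 2·7·5·cos(120°)
c² = 49 + 25 - 70·-0.5000 = 109
c = √109 = 10.44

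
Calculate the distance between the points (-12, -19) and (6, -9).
Using the distance formula: d = sqrt((x₂-x₁)² + (y₂-y₁)²)
dx = 6 - (-12) = 18
dy = (-9) - (-19) = 10
d = sqrt(18² + 10²) = sqrt(324 + 100) = sqrt(424) = 20.59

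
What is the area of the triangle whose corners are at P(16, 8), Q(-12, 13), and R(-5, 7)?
Using the coordinate formula: Area = (1/2)|x₁(y₂-y₃) + x₂(y₃-y₁) + x₃(y₁-y₂)|
Area = (1/2)|16(13-7) + (-12)(7-8) + (-5)(8-13)|
Area = (1/2)|16*6 + (-12)*(-1) + (-5)*(-5)|
Area = (1/2)|96 + 12 + 25|
Area = (1/2)*133 = 66.50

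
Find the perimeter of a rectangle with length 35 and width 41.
Perimeter = 2 * (length + width)
Perimeter = 2 * (35 + 41)
Perimeter = 2 * 76
Perimeter = 152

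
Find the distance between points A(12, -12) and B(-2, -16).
Using the distance formula: d = sqrt((x₂-x₁)² + (y₂-y₁)²)
dx = (-2) - 12 = -14
dy = (-16) - (-12) = -4
d = sqrt((-14)² + (-4)²) = sqrt(196 + 16) = sqrt(212) = 14.56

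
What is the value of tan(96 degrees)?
tan(96 degrees) = -9.5144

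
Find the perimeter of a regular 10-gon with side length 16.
Perimeter = number of sides * side length
Perimeter = 10 * 16
Perimeter = 160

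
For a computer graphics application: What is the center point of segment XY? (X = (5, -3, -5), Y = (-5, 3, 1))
Midpoint = ((5-5)/2, (-3+3)/2, (-5+1)/2) = (0, 0, -2)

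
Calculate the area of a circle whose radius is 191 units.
Area = pi * r²
Area = pi * 191²
Area = pi * 36481
Area = 114608.44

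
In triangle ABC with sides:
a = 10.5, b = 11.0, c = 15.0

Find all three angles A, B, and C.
By the law of cosines:
cos(A) = (b² + c² - a²)/(2bc) = 0.714394  →  A = 44.41°
cos(B) = (a² + c² - b²)/(2ac) = 0.680159  →  B = 47.14°
cos(C) = (a² + b² - c²)/(2ab) = 0.027056  →  C = 88.45°
Check: A + B + C = 180.0° ✓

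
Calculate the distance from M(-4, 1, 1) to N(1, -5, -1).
d = √[(5)² + (-6)² + (-2)²] = √65 = 8.062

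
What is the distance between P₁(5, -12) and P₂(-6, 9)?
Using the distance formula: d = sqrt((x₂-x₁)² + (y₂-y₁)²)
dx = (-6) - 5 = -11
dy = 9 - (-12) = 21
d = sqrt((-11)² + 21²) = sqrt(121 + 441) = sqrt(562) = 23.71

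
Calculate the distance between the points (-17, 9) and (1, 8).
Using the distance formula: d = sqrt((x₂-x₁)² + (y₂-y₁)²)
dx = 1 - (-17) = 18
dy = 8 - 9 = -1
d = sqrt(18² + (-1)²) = sqrt(324 + 1) = sqrt(325) = 18.03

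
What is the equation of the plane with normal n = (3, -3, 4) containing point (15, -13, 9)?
d = n·P = (3)(15) + (-3)(-13) + (4)(9) = 120
Plane: 3x - 3y + 4z = 120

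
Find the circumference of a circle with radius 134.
Circumference = 2 * pi * r
Circumference = 2 * pi * 134
Circumference = 841.95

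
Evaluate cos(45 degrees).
cos(45 degrees) = sqrt(2)/2
Decimal approximation: 0.7071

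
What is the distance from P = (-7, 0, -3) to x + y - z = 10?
d = |1(-7) + 1(0) + (-1)(-3) - (10)| / √(1² + 1² + (-1)²) = 14/√3 = 8.083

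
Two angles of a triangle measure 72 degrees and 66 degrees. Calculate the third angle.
Sum of angles in a triangle = 180 degrees
Third angle = 180 - 72 - 66
Third angle = 42 degrees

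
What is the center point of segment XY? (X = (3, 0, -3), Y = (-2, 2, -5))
Midpoint = ((3-2)/2, (0+2)/2, (-3-5)/2) = (0.5, 1, -4)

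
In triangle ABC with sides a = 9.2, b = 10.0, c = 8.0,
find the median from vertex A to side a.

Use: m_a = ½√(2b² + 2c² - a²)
m_a = ½√(2·10.0² + 2·8.0² - 9.2²)
m_a = ½√(200 + 128 - 84.64) = ½√243.36 = 7.8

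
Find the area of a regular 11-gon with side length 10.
For a regular 11-gon with side length s = 10:
Apothem a = s / (2*tan(pi/11)) = 10 / (2*tan(pi/11)) ≈ 17.0284
Perimeter P = 11 * 10 = 110
Area = (1/2) * P * a = (1/2) * 110 * 17.0284 = 936.56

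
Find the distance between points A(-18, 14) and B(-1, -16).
Using the distance formula: d = sqrt((x₂-x₁)² + (y₂-y₁)²)
dx = (-1) - (-18) = 17
dy = (-16) - 14 = -30
d = sqrt(17² + (-30)²) = sqrt(289 + 900) = sqrt(1189) = 34.48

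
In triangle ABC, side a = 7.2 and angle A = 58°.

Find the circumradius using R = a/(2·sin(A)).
R = a/(2·sin(A)) = 7.2/(2·sin(58°))
R = 7.2/(2·0.848048) = 7.2/1.696096 = 4.245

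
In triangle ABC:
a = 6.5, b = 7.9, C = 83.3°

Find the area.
Using A = ½ab·sin(C):
A = ½·6.5·7.9·sin(83.3°) = ½·51.35·0.993171 = 25.5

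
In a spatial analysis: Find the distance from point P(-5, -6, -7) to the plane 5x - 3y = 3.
d = |5(-5) + (-3)(-6) + 0(-7) - (3)| / √(5² + (-3)² + 0²) = 10/√34 = 1.715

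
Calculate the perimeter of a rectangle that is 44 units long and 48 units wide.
Perimeter = 2 * (length + width)
Perimeter = 2 * (44 + 48)
Perimeter = 2 * 92
Perimeter = 184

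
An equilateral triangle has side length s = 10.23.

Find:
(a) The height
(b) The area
(a) Height h = s·√3/2 = 10.23·√3/2 = 8.859
(b) Area = (√3/4)·s² = (√3/4)·10.23² = (√3/4)·104.653 = 45.32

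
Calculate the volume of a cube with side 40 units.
Volume = s³
Volume = 40³
Volume = 64000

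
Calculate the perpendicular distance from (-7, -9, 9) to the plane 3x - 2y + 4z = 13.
d = |3(-7) + (-2)(-9) + 4(9) - (13)| / √(3² + (-2)² + 4²) = 20/√29 = 3.714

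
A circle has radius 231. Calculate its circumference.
Circumference = 2 * pi * r
Circumference = 2 * pi * 231
Circumference = 1451.42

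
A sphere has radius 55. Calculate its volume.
Volume = (4/3) * pi * r³
Volume = (4/3) * pi * 55³
Volume = (4/3) * pi * 166375
Volume = 696909.97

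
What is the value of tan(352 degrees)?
tan(352 degrees) = -0.1405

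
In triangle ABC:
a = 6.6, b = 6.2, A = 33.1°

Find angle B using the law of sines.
sin(B)/b = sin(A)/a
sin(B) = b·sin(A)/a = 6.2·sin(33.1°)/6.6 = 0.513005
B = arcsin(0.513005) = 30.86°  (b ≤ a, so B ≤ A and the acute solution is unique)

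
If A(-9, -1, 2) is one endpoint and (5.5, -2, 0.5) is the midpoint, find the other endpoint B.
B = (2×5.5 - (-9), 2×(-2) - (-1), 2×0.5 - 2) = (20, -3, -1)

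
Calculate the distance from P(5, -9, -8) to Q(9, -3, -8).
d = √[(4)² + (6)² + (0)²] = √52 = 7.211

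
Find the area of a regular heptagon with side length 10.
For a regular 7-gon with side length s = 10:
Apothem a = s / (2*tan(pi/7)) = 10 / (2*tan(pi/7)) ≈ 10.3826
Perimeter P = 7 * 10 = 70
Area = (1/2) * P * a = (1/2) * 70 * 10.3826 = 363.39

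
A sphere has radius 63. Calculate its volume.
Volume = (4/3) * pi * r³
Volume = (4/3) * pi * 63³
Volume = (4/3) * pi * 250047
Volume = 1047394.42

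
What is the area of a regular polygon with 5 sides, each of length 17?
For a regular 5-gon with side length s = 17:
Apothem a = s / (2*tan(pi/5)) = 17 / (2*tan(pi/5)) ≈ 11.6992
Perimeter P = 5 * 17 = 85
Area = (1/2) * P * a = (1/2) * 85 * 11.6992 = 497.22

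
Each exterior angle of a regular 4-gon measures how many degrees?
Exterior angle of a regular n-gon = 360/n
Exterior angle = 360/4
Exterior angle = 90 degrees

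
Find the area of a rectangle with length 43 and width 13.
Area = length * width
Area = 43 * 13
Area = 559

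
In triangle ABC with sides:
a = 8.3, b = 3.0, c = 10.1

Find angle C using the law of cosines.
cos(C) = (a² + b² - c²)/(2ab)
cos(C) = (8.3² + 3.0² - 10.1²)/(2·8.3·3.0) = -24.12/49.8 = -0.484337
C = arccos(-0.484337) = 119°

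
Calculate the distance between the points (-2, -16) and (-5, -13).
Using the distance formula: d = sqrt((x₂-x₁)² + (y₂-y₁)²)
dx = (-5) - (-2) = -3
dy = (-13) - (-16) = 3
d = sqrt((-3)² + 3²) = sqrt(9 + 9) = sqrt(18) = 4.24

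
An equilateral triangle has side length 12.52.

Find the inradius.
For an equilateral triangle, r = s/(2√3) where s is the side.
r = 12.52/(2√3) = 12.52/3.464102 = 3.614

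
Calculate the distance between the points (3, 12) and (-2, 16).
Using the distance formula: d = sqrt((x₂-x₁)² + (y₂-y₁)²)
dx = (-2) - 3 = -5
dy = 16 - 12 = 4
d = sqrt((-5)² + 4²) = sqrt(25 + 16) = sqrt(41) = 6.40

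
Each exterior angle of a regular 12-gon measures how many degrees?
Exterior angle of a regular n-gon = 360/n
Exterior angle = 360/12
Exterior angle = 30 degrees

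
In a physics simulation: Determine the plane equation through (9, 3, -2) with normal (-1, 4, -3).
d = n·P = (-1)(9) + (4)(3) + (-3)(-2) = 9
Plane: -x + 4y - 3z = 9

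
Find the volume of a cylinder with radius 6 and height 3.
Volume = pi * r² * h
Volume = pi * 6² * 3
Volume = pi * 36 * 3
Volume = pi * 108
Volume = 339.29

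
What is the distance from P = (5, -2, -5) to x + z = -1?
d = |1(5) + 0(-2) + 1(-5) - (-1)| / √(1² + 0² + 1²) = 1/√2 = 0.7071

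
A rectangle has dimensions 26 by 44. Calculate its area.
Area = length * width
Area = 26 * 44
Area = 1144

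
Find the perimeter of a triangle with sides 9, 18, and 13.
Perimeter = sum of all sides
Perimeter = 9 + 18 + 13
Perimeter = 40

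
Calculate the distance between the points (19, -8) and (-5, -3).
Using the distance formula: d = sqrt((x₂-x₁)² + (y₂-y₁)²)
dx = (-5) - 19 = -24
dy = (-3) - (-8) = 5
d = sqrt((-24)² + 5²) = sqrt(576 + 25) = sqrt(601) = 24.52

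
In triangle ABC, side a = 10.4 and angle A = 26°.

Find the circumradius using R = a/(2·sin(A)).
R = a/(2·sin(A)) = 10.4/(2·sin(26°))
R = 10.4/(2·0.438371) = 10.4/0.876742 = 11.86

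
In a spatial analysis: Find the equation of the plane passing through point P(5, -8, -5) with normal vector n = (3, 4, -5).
d = n·P = (3)(5) + (4)(-8) + (-5)(-5) = 8
Plane: 3x + 4y - 5z = 8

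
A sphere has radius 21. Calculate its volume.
Volume = (4/3) * pi * r³
Volume = (4/3) * pi * 21³
Volume = (4/3) * pi * 9261
Volume = 38792.39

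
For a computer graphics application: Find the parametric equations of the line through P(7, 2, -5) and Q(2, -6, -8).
Direction vector d = Q - P = (-5, -8, -3)
x = 7 - 5t, y = 2 - 8t, z = -5 - 3t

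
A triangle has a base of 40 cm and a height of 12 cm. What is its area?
Area = (1/2) * base * height
Area = (1/2) * 40 * 12
Area = 240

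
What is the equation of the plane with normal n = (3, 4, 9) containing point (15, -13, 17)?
d = n·P = (3)(15) + (4)(-13) + (9)(17) = 146
Plane: 3x + 4y + 9z = 146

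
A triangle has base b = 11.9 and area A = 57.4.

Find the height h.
A = ½bh  →  h = 2A/b
h = 2·57.4/11.9 = 9.647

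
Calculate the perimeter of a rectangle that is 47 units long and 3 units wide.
Perimeter = 2 * (length + width)
Perimeter = 2 * (47 + 3)
Perimeter = 2 * 50
Perimeter = 100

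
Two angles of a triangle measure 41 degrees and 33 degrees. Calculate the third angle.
Sum of angles in a triangle = 180 degrees
Third angle = 180 - 41 - 33
Third angle = 106 degrees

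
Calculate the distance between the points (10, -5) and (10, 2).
Using the distance formula: d = sqrt((x₂-x₁)² + (y₂-y₁)²)
dx = 10 - 10 = 0
dy = 2 - (-5) = 7
d = sqrt(0² + 7²) = sqrt(0 + 49) = sqrt(49) = 7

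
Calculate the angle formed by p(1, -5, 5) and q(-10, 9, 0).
p·q = -55, |p|² = 51, |q|² = 181
cos θ = -55/√9231 ≈ -0.5725
θ ≈ 124.9°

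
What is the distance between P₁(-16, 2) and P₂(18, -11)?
Using the distance formula: d = sqrt((x₂-x₁)² + (y₂-y₁)²)
dx = 18 - (-16) = 34
dy = (-11) - 2 = -13
d = sqrt(34² + (-13)²) = sqrt(1156 + 169) = sqrt(1325) = 36.40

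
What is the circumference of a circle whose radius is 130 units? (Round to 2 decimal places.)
Circumference = 2 * pi * r
Circumference = 2 * pi * 130
Circumference = 816.81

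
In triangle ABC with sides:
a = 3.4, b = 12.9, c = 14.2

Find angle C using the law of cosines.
cos(C) = (a² + b² - c²)/(2ab)
cos(C) = (3.4² + 12.9² - 14.2²)/(2·3.4·12.9) = -23.67/87.72 = -0.269836
C = arccos(-0.269836) = 105.7°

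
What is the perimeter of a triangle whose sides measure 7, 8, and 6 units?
Perimeter = sum of all sides
Perimeter = 7 + 8 + 6
Perimeter = 21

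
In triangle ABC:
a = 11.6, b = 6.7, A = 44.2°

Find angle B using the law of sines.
sin(B)/b = sin(A)/a
sin(B) = b·sin(A)/a = 6.7·sin(44.2°)/11.6 = 0.402673
B = arcsin(0.402673) = 23.75°  (b ≤ a, so B ≤ A and the acute solution is unique)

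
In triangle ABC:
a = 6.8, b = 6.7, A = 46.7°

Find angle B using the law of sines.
sin(B)/b = sin(A)/a
sin(B) = b·sin(A)/a = 6.7·sin(46.7°)/6.8 = 0.717070
B = arcsin(0.717070) = 45.81°  (b ≤ a, so B ≤ A and the acute solution is unique)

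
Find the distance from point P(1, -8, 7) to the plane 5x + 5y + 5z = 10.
d = |5(1) + 5(-8) + 5(7) - (10)| / √(5² + 5² + 5²) = 10/√75 = 1.155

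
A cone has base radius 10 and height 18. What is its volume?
Volume = (1/3) * pi * r² * h
Volume = (1/3) * pi * 10² * 18
Volume = (1/3) * pi * 100 * 18
Volume = (1/3) * pi * 1800
Volume = 1884.96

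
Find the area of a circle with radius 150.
Area = pi * r²
Area = pi * 150²
Area = pi * 22500
Area = 70685.83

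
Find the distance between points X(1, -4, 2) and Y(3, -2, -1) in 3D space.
d = √[(2)² + (2)² + (-3)²] = √17 = 4.123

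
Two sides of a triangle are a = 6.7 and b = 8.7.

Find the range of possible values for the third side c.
By the triangle inequality: |a - b| < c < a + b
|6.7 - 8.7| < c < 6.7 + 8.7
2 < c < 15.4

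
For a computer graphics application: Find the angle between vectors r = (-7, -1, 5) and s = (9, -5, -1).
r·s = -63, |r|² = 75, |s|² = 107
cos θ = -63/√8025 ≈ -0.7033
θ ≈ 134.7°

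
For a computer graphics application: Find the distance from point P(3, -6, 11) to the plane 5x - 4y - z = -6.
d = |5(3) + (-4)(-6) + (-1)(11) - (-6)| / √(5² + (-4)² + (-1)²) = 34/√42 = 5.246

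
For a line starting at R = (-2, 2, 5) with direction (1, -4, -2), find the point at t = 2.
P(2) = (-2 + 1(2), 2 + (-4)(2), 5 + (-2)(2)) = (0, -6, 1)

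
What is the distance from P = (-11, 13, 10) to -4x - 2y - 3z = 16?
d = |(-4)(-11) + (-2)(13) + (-3)(10) - (16)| / √((-4)² + (-2)² + (-3)²) = 28/√29 = 5.199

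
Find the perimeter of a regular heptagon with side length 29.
Perimeter = number of sides * side length
Perimeter = 7 * 29
Perimeter = 203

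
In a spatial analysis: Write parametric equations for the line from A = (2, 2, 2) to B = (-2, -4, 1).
Direction vector d = B - A = (-4, -6, -1)
x = 2 - 4t, y = 2 - 6t, z = 2 - t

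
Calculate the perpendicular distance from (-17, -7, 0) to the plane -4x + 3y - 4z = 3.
d = |(-4)(-17) + 3(-7) + (-4)(0) - (3)| / √((-4)² + 3² + (-4)²) = 44/√41 = 6.872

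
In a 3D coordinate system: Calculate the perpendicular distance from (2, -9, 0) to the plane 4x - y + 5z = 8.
d = |4(2) + (-1)(-9) + 5(0) - (8)| / √(4² + (-1)² + 5²) = 9/√42 = 1.389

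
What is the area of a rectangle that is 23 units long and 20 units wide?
Area = length * width
Area = 23 * 20
Area = 460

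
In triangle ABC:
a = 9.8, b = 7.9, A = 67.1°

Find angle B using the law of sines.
sin(B)/b = sin(A)/a
sin(B) = b·sin(A)/a = 7.9·sin(67.1°)/9.8 = 0.742588
B = arcsin(0.742588) = 47.95°  (b ≤ a, so B ≤ A and the acute solution is unique)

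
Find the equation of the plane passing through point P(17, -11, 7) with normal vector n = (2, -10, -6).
d = n·P = (2)(17) + (-10)(-11) + (-6)(7) = 102
Plane: 2x - 10y - 6z = 102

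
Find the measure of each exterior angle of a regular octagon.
Exterior angle of a regular n-gon = 360/n
Exterior angle = 360/8
Exterior angle = 45 degrees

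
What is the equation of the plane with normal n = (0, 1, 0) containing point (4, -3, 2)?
d = n·P = (0)(4) + (1)(-3) + (0)(2) = -3
Plane: y = -3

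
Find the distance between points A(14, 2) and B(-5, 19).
Using the distance formula: d = sqrt((x₂-x₁)² + (y₂-y₁)²)
dx = (-5) - 14 = -19
dy = 19 - 2 = 17
d = sqrt((-19)² + 17²) = sqrt(361 + 289) = sqrt(650) = 25.50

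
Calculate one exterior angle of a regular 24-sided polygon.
Exterior angle of a regular n-gon = 360/n
Exterior angle = 360/24
Exterior angle = 15 degrees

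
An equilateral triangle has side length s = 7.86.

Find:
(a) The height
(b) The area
(a) Height h = s·√3/2 = 7.86·√3/2 = 6.807
(b) Area = (√3/4)·s² = (√3/4)·7.86² = (√3/4)·61.7796 = 26.75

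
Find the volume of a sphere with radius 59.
Volume = (4/3) * pi * r³
Volume = (4/3) * pi * 59³
Volume = (4/3) * pi * 205379
Volume = 860289.54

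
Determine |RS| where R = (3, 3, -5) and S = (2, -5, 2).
d = √[(-1)² + (-8)² + (7)²] = √114 = 10.68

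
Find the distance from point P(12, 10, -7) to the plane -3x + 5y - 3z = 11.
d = |(-3)(12) + 5(10) + (-3)(-7) - (11)| / √((-3)² + 5² + (-3)²) = 24/√43 = 3.66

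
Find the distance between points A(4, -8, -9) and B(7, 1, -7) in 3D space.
d = √[(3)² + (9)² + (2)²] = √94 = 9.695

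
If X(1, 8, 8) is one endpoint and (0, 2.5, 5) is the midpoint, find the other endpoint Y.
Y = (2×0 - 1, 2×2.5 - 8, 2×5 - 8) = (-1, -3, 2)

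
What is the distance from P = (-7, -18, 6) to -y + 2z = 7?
d = |0(-7) + (-1)(-18) + 2(6) - (7)| / √(0² + (-1)² + 2²) = 23/√5 = 10.29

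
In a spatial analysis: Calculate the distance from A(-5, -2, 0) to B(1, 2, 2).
d = √[(6)² + (4)² + (2)²] = √56 = 7.483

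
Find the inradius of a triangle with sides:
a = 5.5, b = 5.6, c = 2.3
s = (a+b+c)/2 = (5.5+5.6+2.3)/2 = 6.7
Area = √(s(s-a)(s-b)(s-c)) = √(6.7·1.2·1.1·4.4) = 6.23808
r = Area/s = 6.23808/6.7 = 0.9311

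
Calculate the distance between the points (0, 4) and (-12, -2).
Using the distance formula: d = sqrt((x₂-x₁)² + (y₂-y₁)²)
dx = (-12) - 0 = -12
dy = (-2) - 4 = -6
d = sqrt((-12)² + (-6)²) = sqrt(144 + 36) = sqrt(180) = 13.42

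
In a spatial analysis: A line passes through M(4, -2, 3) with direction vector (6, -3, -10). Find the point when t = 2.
P(2) = (4 + 6(2), -2 + (-3)(2), 3 + (-10)(2)) = (16, -8, -17)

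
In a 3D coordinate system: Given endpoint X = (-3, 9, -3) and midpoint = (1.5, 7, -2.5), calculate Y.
Y = (2×1.5 - (-3), 2×7 - 9, 2×(-2.5) - (-3)) = (6, 5, -2)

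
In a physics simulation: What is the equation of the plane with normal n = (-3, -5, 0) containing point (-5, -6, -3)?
d = n·P = (-3)(-5) + (-5)(-6) + (0)(-3) = 45
Plane: -3x - 5y = 45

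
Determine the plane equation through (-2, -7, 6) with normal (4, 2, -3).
d = n·P = (4)(-2) + (2)(-7) + (-3)(6) = -40
Plane: 4x + 2y - 3z = -40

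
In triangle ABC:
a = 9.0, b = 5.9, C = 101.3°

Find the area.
Using A = ½ab·sin(C):
A = ½·9.0·5.9·sin(101.3°) = ½·53.1·0.980615 = 26.04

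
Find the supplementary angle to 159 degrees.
Supplementary angles sum to 180 degrees.
Other angle = 180 - 159
Other angle = 21 degrees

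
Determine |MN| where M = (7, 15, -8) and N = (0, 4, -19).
d = √[(-7)² + (-11)² + (-11)²] = √291 = 17.06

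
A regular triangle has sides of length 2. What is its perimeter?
Perimeter = number of sides * side length
Perimeter = 3 * 2
Perimeter = 6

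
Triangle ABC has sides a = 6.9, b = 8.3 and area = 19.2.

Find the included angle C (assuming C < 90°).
Area = ½ab·sin(C)  →  sin(C) = 2·Area/(ab)
sin(C) = 2·19.2/(6.9·8.3) = 0.670508
C = arcsin(0.670508) = 42.11°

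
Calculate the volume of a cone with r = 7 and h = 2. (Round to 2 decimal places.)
Volume = (1/3) * pi * r² * h
Volume = (1/3) * pi * 7² * 2
Volume = (1/3) * pi * 49 * 2
Volume = (1/3) * pi * 98
Volume = 102.63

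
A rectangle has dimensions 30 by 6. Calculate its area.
Area = length * width
Area = 30 * 6
Area = 180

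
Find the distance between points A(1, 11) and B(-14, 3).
Using the distance formula: d = sqrt((x₂-x₁)² + (y₂-y₁)²)
dx = (-14) - 1 = -15
dy = 3 - 11 = -8
d = sqrt((-15)² + (-8)²) = sqrt(225 + 64) = sqrt(289) = 17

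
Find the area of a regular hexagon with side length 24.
For a regular 6-gon with side length s = 24:
Apothem a = s / (2*tan(pi/6)) = 24 / (2*tan(pi/6)) ≈ 20.7846
Perimeter P = 6 * 24 = 144
Area = (1/2) * P * a = (1/2) * 144 * 20.7846 = 1496.49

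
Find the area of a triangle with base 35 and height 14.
Area = (1/2) * base * height
Area = (1/2) * 35 * 14
Area = 245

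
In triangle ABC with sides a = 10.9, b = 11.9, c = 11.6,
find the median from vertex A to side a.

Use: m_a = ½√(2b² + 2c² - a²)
m_a = ½√(2·11.9² + 2·11.6² - 10.9²)
m_a = ½√(283.22 + 269.12 - 118.81) = ½√433.53 = 10.41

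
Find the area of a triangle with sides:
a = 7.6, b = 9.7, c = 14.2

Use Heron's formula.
s = (a+b+c)/2 = (7.6+9.7+14.2)/2 = 15.75
A = √(s(s-a)(s-b)(s-c)) = √(15.75·8.15·6.05·1.55)
A = √1203.72 = 34.69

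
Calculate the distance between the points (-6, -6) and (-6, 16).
Using the distance formula: d = sqrt((x₂-x₁)² + (y₂-y₁)²)
dx = (-6) - (-6) = 0
dy = 16 - (-6) = 22
d = sqrt(0² + 22²) = sqrt(0 + 484) = sqrt(484) = 22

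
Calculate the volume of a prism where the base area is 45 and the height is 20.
Volume = base area * height
Volume = 45 * 20
Volume = 900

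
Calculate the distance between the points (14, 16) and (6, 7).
Using the distance formula: d = sqrt((x₂-x₁)² + (y₂-y₁)²)
dx = 6 - 14 = -8
dy = 7 - 16 = -9
d = sqrt((-8)² + (-9)²) = sqrt(64 + 81) = sqrt(145) = 12.04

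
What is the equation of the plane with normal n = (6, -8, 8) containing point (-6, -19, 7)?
d = n·P = (6)(-6) + (-8)(-19) + (8)(7) = 172
Plane: 6x - 8y + 8z = 172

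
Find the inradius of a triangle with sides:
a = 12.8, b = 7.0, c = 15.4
s = (a+b+c)/2 = (12.8+7.0+15.4)/2 = 17.6
Area = √(s(s-a)(s-b)(s-c)) = √(17.6·4.8·10.6·2.2) = 44.3855
r = Area/s = 44.3855/17.6 = 2.522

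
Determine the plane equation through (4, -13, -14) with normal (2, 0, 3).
d = n·P = (2)(4) + (0)(-13) + (3)(-14) = -34
Plane: 2x + 3z = -34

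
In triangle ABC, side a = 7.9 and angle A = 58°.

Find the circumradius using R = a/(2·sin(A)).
R = a/(2·sin(A)) = 7.9/(2·sin(58°))
R = 7.9/(2·0.848048) = 7.9/1.696096 = 4.658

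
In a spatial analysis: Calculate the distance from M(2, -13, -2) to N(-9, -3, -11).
d = √[(-11)² + (10)² + (-9)²] = √302 = 17.38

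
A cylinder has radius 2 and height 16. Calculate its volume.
Volume = pi * r² * h
Volume = pi * 2² * 16
Volume = pi * 4 * 16
Volume = pi * 64
Volume = 201.06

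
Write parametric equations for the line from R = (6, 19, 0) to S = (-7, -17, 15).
Direction vector d = S - R = (-13, -36, 15)
x = 6 - 13t, y = 19 - 36t, z = 0 + 15t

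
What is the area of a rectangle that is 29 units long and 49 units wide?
Area = length * width
Area = 29 * 49
Area = 1421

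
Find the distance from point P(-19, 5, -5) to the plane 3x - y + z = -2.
d = |3(-19) + (-1)(5) + 1(-5) - (-2)| / √(3² + (-1)² + 1²) = 65/√11 = 19.6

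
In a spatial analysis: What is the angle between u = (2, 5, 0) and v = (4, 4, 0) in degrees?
u·v = 28, |u|² = 29, |v|² = 32
cos θ = 28/√928 ≈ 0.9191
θ ≈ 23.2°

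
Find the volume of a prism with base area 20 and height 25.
Volume = base area * height
Volume = 20 * 25
Volume = 500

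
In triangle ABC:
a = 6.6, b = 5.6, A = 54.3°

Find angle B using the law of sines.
sin(B)/b = sin(A)/a
sin(B) = b·sin(A)/a = 5.6·sin(54.3°)/6.6 = 0.689041
B = arcsin(0.689041) = 43.55°  (b ≤ a, so B ≤ A and the acute solution is unique)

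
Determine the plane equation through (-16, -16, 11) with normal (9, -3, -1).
d = n·P = (9)(-16) + (-3)(-16) + (-1)(11) = -107
Plane: 9x - 3y - z = -107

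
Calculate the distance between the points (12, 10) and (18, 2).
Using the distance formula: d = sqrt((x₂-x₁)² + (y₂-y₁)²)
dx = 18 - 12 = 6
dy = 2 - 10 = -8
d = sqrt(6² + (-8)²) = sqrt(36 + 64) = sqrt(100) = 10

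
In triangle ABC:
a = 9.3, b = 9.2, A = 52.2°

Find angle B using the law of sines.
sin(B)/b = sin(A)/a
sin(B) = b·sin(A)/a = 9.2·sin(52.2°)/9.3 = 0.781659
B = arcsin(0.781659) = 51.41°  (b ≤ a, so B ≤ A and the acute solution is unique)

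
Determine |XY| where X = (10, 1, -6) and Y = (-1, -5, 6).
d = √[(-11)² + (-6)² + (12)²] = √301 = 17.35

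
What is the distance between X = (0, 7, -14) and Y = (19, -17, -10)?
d = √[(19)² + (-24)² + (4)²] = √953 = 30.87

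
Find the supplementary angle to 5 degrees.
Supplementary angles sum to 180 degrees.
Other angle = 180 - 5
Other angle = 175 degrees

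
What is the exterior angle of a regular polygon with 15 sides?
Exterior angle of a regular n-gon = 360/n
Exterior angle = 360/15
Exterior angle = 24 degrees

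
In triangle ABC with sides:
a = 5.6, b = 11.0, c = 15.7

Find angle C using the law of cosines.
cos(C) = (a² + b² - c²)/(2ab)
cos(C) = (5.6² + 11.0² - 15.7²)/(2·5.6·11.0) = -94.13/123.2 = -0.764042
C = arccos(-0.764042) = 139.8°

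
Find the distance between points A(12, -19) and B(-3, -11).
Using the distance formula: d = sqrt((x₂-x₁)² + (y₂-y₁)²)
dx = (-3) - 12 = -15
dy = (-11) - (-19) = 8
d = sqrt((-15)² + 8²) = sqrt(225 + 64) = sqrt(289) = 17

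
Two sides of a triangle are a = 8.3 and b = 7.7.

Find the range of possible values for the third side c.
By the triangle inequality: |a - b| < c < a + b
|8.3 - 7.7| < c < 8.3 + 7.7
0.6 < c < 16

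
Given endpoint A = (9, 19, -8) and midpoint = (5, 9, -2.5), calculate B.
B = (2×5 - 9, 2×9 - 19, 2×(-2.5) - (-8)) = (1, -1, 3)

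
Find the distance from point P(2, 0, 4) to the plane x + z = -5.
d = |1(2) + 0(0) + 1(4) - (-5)| / √(1² + 0² + 1²) = 11/√2 = 7.778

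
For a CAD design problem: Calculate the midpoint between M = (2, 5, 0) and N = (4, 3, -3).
Midpoint = ((2+4)/2, (5+3)/2, (0-3)/2) = (3, 4, -1.5)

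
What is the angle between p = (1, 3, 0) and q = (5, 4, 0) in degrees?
p·q = 17, |p|² = 10, |q|² = 41
cos θ = 17/√410 ≈ 0.8396
θ ≈ 32.91°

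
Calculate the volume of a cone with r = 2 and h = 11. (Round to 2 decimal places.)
Volume = (1/3) * pi * r² * h
Volume = (1/3) * pi * 2² * 11
Volume = (1/3) * pi * 4 * 11
Volume = (1/3) * pi * 44
Volume = 46.08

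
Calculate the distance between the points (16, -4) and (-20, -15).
Using the distance formula: d = sqrt((x₂-x₁)² + (y₂-y₁)²)
dx = (-20) - 16 = -36
dy = (-15) - (-4) = -11
d = sqrt((-36)² + (-11)²) = sqrt(1296 + 121) = sqrt(1417) = 37.64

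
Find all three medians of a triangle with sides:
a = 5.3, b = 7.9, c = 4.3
Using m_x = ½√(2y² + 2z² - x²):
m_a = ½√(2·7.9² + 2·4.3² - 5.3²) = ½√133.71 = 5.782
m_b = ½√(2·5.3² + 2·4.3² - 7.9²) = ½√30.75 = 2.773
m_c = ½√(2·5.3² + 2·7.9² - 4.3²) = ½√162.51 = 6.374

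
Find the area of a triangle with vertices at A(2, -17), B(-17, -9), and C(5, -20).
Using the coordinate formula: Area = (1/2)|x₁(y₂-y₃) + x₂(y₃-y₁) + x₃(y₁-y₂)|
Area = (1/2)|2((-9)-(-20)) + (-17)((-20)-(-17)) + 5((-17)-(-9))|
Area = (1/2)|2*11 + (-17)*(-3) + 5*(-8)|
Area = (1/2)|22 + 51 + (-40)|
Area = (1/2)*33 = 16.50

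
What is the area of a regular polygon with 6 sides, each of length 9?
For a regular 6-gon with side length s = 9:
Apothem a = s / (2*tan(pi/6)) = 9 / (2*tan(pi/6)) ≈ 7.7942
Perimeter P = 6 * 9 = 54
Area = (1/2) * P * a = (1/2) * 54 * 7.7942 = 210.44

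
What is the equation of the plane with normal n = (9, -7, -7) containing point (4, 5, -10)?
d = n·P = (9)(4) + (-7)(5) + (-7)(-10) = 71
Plane: 9x - 7y - 7z = 71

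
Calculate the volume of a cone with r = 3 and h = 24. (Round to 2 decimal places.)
Volume = (1/3) * pi * r² * h
Volume = (1/3) * pi * 3² * 24
Volume = (1/3) * pi * 9 * 24
Volume = (1/3) * pi * 216
Volume = 226.19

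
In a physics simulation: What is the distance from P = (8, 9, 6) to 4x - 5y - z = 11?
d = |4(8) + (-5)(9) + (-1)(6) - (11)| / √(4² + (-5)² + (-1)²) = 30/√42 = 4.629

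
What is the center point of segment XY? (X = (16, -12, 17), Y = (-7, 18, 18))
Midpoint = ((16-7)/2, (-12+18)/2, (17+18)/2) = (4.5, 3, 17.5)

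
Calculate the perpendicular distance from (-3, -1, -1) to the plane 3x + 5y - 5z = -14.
d = |3(-3) + 5(-1) + (-5)(-1) - (-14)| / √(3² + 5² + (-5)²) = 5/√59 = 0.6509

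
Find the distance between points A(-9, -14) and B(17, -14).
Using the distance formula: d = sqrt((x₂-x₁)² + (y₂-y₁)²)
dx = 17 - (-9) = 26
dy = (-14) - (-14) = 0
d = sqrt(26² + 0²) = sqrt(676 + 0) = sqrt(676) = 26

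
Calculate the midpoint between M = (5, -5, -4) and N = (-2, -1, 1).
Midpoint = ((5-2)/2, (-5-1)/2, (-4+1)/2) = (1.5, -3, -1.5)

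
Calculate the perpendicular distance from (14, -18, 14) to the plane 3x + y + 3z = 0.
d = |3(14) + 1(-18) + 3(14) - (0)| / √(3² + 1² + 3²) = 66/√19 = 15.14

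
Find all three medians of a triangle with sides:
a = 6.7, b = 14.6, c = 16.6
Using m_x = ½√(2y² + 2z² - x²):
m_a = ½√(2·14.6² + 2·16.6² - 6.7²) = ½√932.55 = 15.27
m_b = ½√(2·6.7² + 2·16.6² - 14.6²) = ½√427.74 = 10.34
m_c = ½√(2·6.7² + 2·14.6² - 16.6²) = ½√240.54 = 7.755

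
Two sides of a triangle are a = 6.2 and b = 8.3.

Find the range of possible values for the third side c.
By the triangle inequality: |a - b| < c < a + b
|6.2 - 8.3| < c < 6.2 + 8.3
2.1 < c < 14.5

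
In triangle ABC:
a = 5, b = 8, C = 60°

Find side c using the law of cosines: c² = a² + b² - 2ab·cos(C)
c² = 5² + 8² - 2·5·8·cos(60°)
c² = 25 + 64 - 80·0.5000 = 49
c = √49 = 7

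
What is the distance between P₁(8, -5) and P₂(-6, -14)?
Using the distance formula: d = sqrt((x₂-x₁)² + (y₂-y₁)²)
dx = (-6) - 8 = -14
dy = (-14) - (-5) = -9
d = sqrt((-14)² + (-9)²) = sqrt(196 + 81) = sqrt(277) = 16.64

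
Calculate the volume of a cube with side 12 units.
Volume = s³
Volume = 12³
Volume = 1728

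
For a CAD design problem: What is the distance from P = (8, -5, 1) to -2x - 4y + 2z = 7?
d = |(-2)(8) + (-4)(-5) + 2(1) - (7)| / √((-2)² + (-4)² + 2²) = 1/√24 = 0.2041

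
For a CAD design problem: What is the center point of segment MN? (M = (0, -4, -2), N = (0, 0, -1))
Midpoint = ((0+0)/2, (-4+0)/2, (-2-1)/2) = (0, -2, -1.5)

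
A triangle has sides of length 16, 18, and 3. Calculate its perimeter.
Perimeter = sum of all sides
Perimeter = 16 + 18 + 3
Perimeter = 37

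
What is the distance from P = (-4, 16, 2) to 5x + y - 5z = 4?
d = |5(-4) + 1(16) + (-5)(2) - (4)| / √(5² + 1² + (-5)²) = 18/√51 = 2.521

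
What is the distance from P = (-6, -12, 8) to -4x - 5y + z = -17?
d = |(-4)(-6) + (-5)(-12) + 1(8) - (-17)| / √((-4)² + (-5)² + 1²) = 109/√42 = 16.82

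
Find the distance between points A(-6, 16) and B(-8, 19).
Using the distance formula: d = sqrt((x₂-x₁)² + (y₂-y₁)²)
dx = (-8) - (-6) = -2
dy = 19 - 16 = 3
d = sqrt((-2)² + 3²) = sqrt(4 + 9) = sqrt(13) = 3.61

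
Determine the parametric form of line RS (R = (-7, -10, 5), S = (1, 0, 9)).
Direction vector d = S - R = (8, 10, 4)
x = -7 + 8t, y = -10 + 10t, z = 5 + 4t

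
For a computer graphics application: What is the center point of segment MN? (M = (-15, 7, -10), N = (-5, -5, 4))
Midpoint = ((-15-5)/2, (7-5)/2, (-10+4)/2) = (-10, 1, -3)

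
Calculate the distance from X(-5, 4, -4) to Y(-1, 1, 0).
d = √[(4)² + (-3)² + (4)²] = √41 = 6.403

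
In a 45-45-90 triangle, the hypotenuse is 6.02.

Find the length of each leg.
In a 45-45-90 triangle, hypotenuse = leg·√2  →  leg = hypotenuse/√2
leg = 6.02/√2 = 4.257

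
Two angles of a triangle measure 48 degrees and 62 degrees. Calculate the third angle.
Sum of angles in a triangle = 180 degrees
Third angle = 180 - 48 - 62
Third angle = 70 degrees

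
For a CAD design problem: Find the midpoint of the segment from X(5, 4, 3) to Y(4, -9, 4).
Midpoint = ((5+4)/2, (4-9)/2, (3+4)/2) = (4.5, -2.5, 3.5)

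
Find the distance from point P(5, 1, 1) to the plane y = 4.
d = |0(5) + 1(1) + 0(1) - (4)| / √(0² + 1² + 0²) = 3/√1 = 3.0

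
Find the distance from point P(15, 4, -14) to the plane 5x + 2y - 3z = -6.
d = |5(15) + 2(4) + (-3)(-14) - (-6)| / √(5² + 2² + (-3)²) = 131/√38 = 21.25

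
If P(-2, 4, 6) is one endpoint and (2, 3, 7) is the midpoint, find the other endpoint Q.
Q = (2×2 - (-2), 2×3 - 4, 2×7 - 6) = (6, 2, 8)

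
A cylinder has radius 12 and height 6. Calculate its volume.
Volume = pi * r² * h
Volume = pi * 12² * 6
Volume = pi * 144 * 6
Volume = pi * 864
Volume = 2714.34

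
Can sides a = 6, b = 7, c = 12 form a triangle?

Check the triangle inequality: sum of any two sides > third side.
Yes, triangle inequality satisfied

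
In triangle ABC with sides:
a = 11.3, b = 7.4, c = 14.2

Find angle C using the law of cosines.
cos(C) = (a² + b² - c²)/(2ab)
cos(C) = (11.3² + 7.4² - 14.2²)/(2·11.3·7.4) = -19.19/167.24 = -0.114745
C = arccos(-0.114745) = 96.59°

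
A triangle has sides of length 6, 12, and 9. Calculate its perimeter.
Perimeter = sum of all sides
Perimeter = 6 + 12 + 9
Perimeter = 27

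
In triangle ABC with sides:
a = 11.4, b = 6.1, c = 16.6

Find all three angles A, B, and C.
By the law of cosines:
cos(A) = (b² + c² - a²)/(2bc) = 0.902676  →  A = 25.49°
cos(B) = (a² + c² - b²)/(2ac) = 0.973129  →  B = 13.31°
cos(C) = (a² + b² - c²)/(2ab) = -0.779336  →  C = 141.2°
Check: A + B + C = 180.0° ✓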